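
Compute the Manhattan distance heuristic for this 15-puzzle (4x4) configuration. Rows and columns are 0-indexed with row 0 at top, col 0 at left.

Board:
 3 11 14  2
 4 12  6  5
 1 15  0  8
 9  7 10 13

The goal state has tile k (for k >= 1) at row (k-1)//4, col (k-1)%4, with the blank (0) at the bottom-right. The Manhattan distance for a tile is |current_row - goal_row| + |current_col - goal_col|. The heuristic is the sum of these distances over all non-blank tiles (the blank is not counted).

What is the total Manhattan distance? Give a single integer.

Tile 3: (0,0)->(0,2) = 2
Tile 11: (0,1)->(2,2) = 3
Tile 14: (0,2)->(3,1) = 4
Tile 2: (0,3)->(0,1) = 2
Tile 4: (1,0)->(0,3) = 4
Tile 12: (1,1)->(2,3) = 3
Tile 6: (1,2)->(1,1) = 1
Tile 5: (1,3)->(1,0) = 3
Tile 1: (2,0)->(0,0) = 2
Tile 15: (2,1)->(3,2) = 2
Tile 8: (2,3)->(1,3) = 1
Tile 9: (3,0)->(2,0) = 1
Tile 7: (3,1)->(1,2) = 3
Tile 10: (3,2)->(2,1) = 2
Tile 13: (3,3)->(3,0) = 3
Sum: 2 + 3 + 4 + 2 + 4 + 3 + 1 + 3 + 2 + 2 + 1 + 1 + 3 + 2 + 3 = 36

Answer: 36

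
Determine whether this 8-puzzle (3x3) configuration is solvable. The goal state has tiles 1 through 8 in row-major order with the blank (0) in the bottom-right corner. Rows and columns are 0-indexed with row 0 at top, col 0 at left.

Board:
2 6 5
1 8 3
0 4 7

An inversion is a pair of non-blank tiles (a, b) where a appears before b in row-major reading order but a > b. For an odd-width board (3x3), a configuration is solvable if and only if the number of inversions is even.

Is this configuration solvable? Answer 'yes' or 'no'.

Inversions (pairs i<j in row-major order where tile[i] > tile[j] > 0): 11
11 is odd, so the puzzle is not solvable.

Answer: no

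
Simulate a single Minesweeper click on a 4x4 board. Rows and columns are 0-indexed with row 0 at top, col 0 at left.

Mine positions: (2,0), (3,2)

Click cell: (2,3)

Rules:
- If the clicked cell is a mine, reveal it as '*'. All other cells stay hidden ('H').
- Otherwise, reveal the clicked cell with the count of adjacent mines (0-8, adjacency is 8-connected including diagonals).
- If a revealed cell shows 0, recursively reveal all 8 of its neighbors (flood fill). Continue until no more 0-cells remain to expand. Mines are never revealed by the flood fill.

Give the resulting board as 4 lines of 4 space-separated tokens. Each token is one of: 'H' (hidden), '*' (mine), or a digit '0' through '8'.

H H H H
H H H H
H H H 1
H H H H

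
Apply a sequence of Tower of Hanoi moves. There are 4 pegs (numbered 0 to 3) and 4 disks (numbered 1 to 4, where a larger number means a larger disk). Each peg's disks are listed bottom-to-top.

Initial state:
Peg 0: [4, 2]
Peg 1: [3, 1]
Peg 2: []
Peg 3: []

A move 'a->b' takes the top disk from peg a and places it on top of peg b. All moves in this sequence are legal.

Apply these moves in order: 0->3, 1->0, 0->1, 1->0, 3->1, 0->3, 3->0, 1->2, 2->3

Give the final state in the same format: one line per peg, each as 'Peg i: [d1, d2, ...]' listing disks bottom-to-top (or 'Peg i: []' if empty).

Answer: Peg 0: [4, 1]
Peg 1: [3]
Peg 2: []
Peg 3: [2]

Derivation:
After move 1 (0->3):
Peg 0: [4]
Peg 1: [3, 1]
Peg 2: []
Peg 3: [2]

After move 2 (1->0):
Peg 0: [4, 1]
Peg 1: [3]
Peg 2: []
Peg 3: [2]

After move 3 (0->1):
Peg 0: [4]
Peg 1: [3, 1]
Peg 2: []
Peg 3: [2]

After move 4 (1->0):
Peg 0: [4, 1]
Peg 1: [3]
Peg 2: []
Peg 3: [2]

After move 5 (3->1):
Peg 0: [4, 1]
Peg 1: [3, 2]
Peg 2: []
Peg 3: []

After move 6 (0->3):
Peg 0: [4]
Peg 1: [3, 2]
Peg 2: []
Peg 3: [1]

After move 7 (3->0):
Peg 0: [4, 1]
Peg 1: [3, 2]
Peg 2: []
Peg 3: []

After move 8 (1->2):
Peg 0: [4, 1]
Peg 1: [3]
Peg 2: [2]
Peg 3: []

After move 9 (2->3):
Peg 0: [4, 1]
Peg 1: [3]
Peg 2: []
Peg 3: [2]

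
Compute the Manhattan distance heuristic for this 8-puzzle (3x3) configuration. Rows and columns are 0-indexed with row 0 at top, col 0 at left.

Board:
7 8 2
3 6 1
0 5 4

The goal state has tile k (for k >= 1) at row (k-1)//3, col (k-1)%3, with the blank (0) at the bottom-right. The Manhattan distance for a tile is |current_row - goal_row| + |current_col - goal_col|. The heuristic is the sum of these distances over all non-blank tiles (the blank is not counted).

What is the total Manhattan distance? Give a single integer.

Answer: 16

Derivation:
Tile 7: at (0,0), goal (2,0), distance |0-2|+|0-0| = 2
Tile 8: at (0,1), goal (2,1), distance |0-2|+|1-1| = 2
Tile 2: at (0,2), goal (0,1), distance |0-0|+|2-1| = 1
Tile 3: at (1,0), goal (0,2), distance |1-0|+|0-2| = 3
Tile 6: at (1,1), goal (1,2), distance |1-1|+|1-2| = 1
Tile 1: at (1,2), goal (0,0), distance |1-0|+|2-0| = 3
Tile 5: at (2,1), goal (1,1), distance |2-1|+|1-1| = 1
Tile 4: at (2,2), goal (1,0), distance |2-1|+|2-0| = 3
Sum: 2 + 2 + 1 + 3 + 1 + 3 + 1 + 3 = 16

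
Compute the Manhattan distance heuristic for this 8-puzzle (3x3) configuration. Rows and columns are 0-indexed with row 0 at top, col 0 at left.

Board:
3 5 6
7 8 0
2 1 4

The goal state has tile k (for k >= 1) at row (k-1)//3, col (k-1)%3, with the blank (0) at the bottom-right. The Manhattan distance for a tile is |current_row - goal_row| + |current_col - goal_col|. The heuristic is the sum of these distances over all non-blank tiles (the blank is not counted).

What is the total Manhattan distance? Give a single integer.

Answer: 15

Derivation:
Tile 3: at (0,0), goal (0,2), distance |0-0|+|0-2| = 2
Tile 5: at (0,1), goal (1,1), distance |0-1|+|1-1| = 1
Tile 6: at (0,2), goal (1,2), distance |0-1|+|2-2| = 1
Tile 7: at (1,0), goal (2,0), distance |1-2|+|0-0| = 1
Tile 8: at (1,1), goal (2,1), distance |1-2|+|1-1| = 1
Tile 2: at (2,0), goal (0,1), distance |2-0|+|0-1| = 3
Tile 1: at (2,1), goal (0,0), distance |2-0|+|1-0| = 3
Tile 4: at (2,2), goal (1,0), distance |2-1|+|2-0| = 3
Sum: 2 + 1 + 1 + 1 + 1 + 3 + 3 + 3 = 15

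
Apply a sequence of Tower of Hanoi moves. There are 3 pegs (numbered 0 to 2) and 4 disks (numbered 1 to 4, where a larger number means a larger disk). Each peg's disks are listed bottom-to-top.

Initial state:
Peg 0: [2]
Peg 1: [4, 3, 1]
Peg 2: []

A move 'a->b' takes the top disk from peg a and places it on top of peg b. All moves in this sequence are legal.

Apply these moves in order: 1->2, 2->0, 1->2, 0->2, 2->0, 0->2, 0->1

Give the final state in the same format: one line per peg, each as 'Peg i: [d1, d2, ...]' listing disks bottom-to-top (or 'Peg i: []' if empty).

Answer: Peg 0: []
Peg 1: [4, 2]
Peg 2: [3, 1]

Derivation:
After move 1 (1->2):
Peg 0: [2]
Peg 1: [4, 3]
Peg 2: [1]

After move 2 (2->0):
Peg 0: [2, 1]
Peg 1: [4, 3]
Peg 2: []

After move 3 (1->2):
Peg 0: [2, 1]
Peg 1: [4]
Peg 2: [3]

After move 4 (0->2):
Peg 0: [2]
Peg 1: [4]
Peg 2: [3, 1]

After move 5 (2->0):
Peg 0: [2, 1]
Peg 1: [4]
Peg 2: [3]

After move 6 (0->2):
Peg 0: [2]
Peg 1: [4]
Peg 2: [3, 1]

After move 7 (0->1):
Peg 0: []
Peg 1: [4, 2]
Peg 2: [3, 1]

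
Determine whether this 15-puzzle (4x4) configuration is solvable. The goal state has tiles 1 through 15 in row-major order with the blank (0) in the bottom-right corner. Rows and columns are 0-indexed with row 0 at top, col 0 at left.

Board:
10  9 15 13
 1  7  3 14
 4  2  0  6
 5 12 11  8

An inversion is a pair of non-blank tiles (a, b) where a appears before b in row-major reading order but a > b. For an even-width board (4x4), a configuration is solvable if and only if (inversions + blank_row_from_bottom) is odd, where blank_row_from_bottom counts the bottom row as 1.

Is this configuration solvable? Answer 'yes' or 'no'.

Inversions: 57
Blank is in row 2 (0-indexed from top), which is row 2 counting from the bottom (bottom = 1).
57 + 2 = 59, which is odd, so the puzzle is solvable.

Answer: yes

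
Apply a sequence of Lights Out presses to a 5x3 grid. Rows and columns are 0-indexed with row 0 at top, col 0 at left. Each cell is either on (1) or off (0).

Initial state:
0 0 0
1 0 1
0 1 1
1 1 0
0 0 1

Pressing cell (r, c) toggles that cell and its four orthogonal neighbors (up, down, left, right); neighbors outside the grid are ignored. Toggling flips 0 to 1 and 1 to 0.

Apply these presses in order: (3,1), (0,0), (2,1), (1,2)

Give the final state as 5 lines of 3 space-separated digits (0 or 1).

Answer: 1 1 1
0 0 0
1 1 1
0 1 1
0 1 1

Derivation:
After press 1 at (3,1):
0 0 0
1 0 1
0 0 1
0 0 1
0 1 1

After press 2 at (0,0):
1 1 0
0 0 1
0 0 1
0 0 1
0 1 1

After press 3 at (2,1):
1 1 0
0 1 1
1 1 0
0 1 1
0 1 1

After press 4 at (1,2):
1 1 1
0 0 0
1 1 1
0 1 1
0 1 1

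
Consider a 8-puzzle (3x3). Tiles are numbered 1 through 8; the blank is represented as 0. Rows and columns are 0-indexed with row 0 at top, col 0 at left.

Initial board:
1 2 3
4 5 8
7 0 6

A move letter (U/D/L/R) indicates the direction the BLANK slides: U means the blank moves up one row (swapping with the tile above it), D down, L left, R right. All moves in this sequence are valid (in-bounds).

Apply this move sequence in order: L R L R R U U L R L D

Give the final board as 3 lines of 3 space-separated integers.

Answer: 1 5 2
4 0 3
7 6 8

Derivation:
After move 1 (L):
1 2 3
4 5 8
0 7 6

After move 2 (R):
1 2 3
4 5 8
7 0 6

After move 3 (L):
1 2 3
4 5 8
0 7 6

After move 4 (R):
1 2 3
4 5 8
7 0 6

After move 5 (R):
1 2 3
4 5 8
7 6 0

After move 6 (U):
1 2 3
4 5 0
7 6 8

After move 7 (U):
1 2 0
4 5 3
7 6 8

After move 8 (L):
1 0 2
4 5 3
7 6 8

After move 9 (R):
1 2 0
4 5 3
7 6 8

After move 10 (L):
1 0 2
4 5 3
7 6 8

After move 11 (D):
1 5 2
4 0 3
7 6 8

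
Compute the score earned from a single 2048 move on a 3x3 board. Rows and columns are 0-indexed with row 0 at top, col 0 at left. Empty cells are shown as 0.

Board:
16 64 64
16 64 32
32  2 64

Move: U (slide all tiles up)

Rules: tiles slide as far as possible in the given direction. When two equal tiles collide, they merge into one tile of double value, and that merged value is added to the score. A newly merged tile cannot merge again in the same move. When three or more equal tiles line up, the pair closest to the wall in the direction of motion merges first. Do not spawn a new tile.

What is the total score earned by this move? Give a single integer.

Slide up:
col 0: [16, 16, 32] -> [32, 32, 0]  score +32 (running 32)
col 1: [64, 64, 2] -> [128, 2, 0]  score +128 (running 160)
col 2: [64, 32, 64] -> [64, 32, 64]  score +0 (running 160)
Board after move:
 32 128  64
 32   2  32
  0   0  64

Answer: 160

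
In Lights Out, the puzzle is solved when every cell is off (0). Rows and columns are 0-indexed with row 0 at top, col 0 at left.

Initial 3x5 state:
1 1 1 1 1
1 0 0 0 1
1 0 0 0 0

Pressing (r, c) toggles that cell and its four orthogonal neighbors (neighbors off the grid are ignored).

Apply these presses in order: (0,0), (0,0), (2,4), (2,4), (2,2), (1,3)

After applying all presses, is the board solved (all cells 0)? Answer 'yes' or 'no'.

After press 1 at (0,0):
0 0 1 1 1
0 0 0 0 1
1 0 0 0 0

After press 2 at (0,0):
1 1 1 1 1
1 0 0 0 1
1 0 0 0 0

After press 3 at (2,4):
1 1 1 1 1
1 0 0 0 0
1 0 0 1 1

After press 4 at (2,4):
1 1 1 1 1
1 0 0 0 1
1 0 0 0 0

After press 5 at (2,2):
1 1 1 1 1
1 0 1 0 1
1 1 1 1 0

After press 6 at (1,3):
1 1 1 0 1
1 0 0 1 0
1 1 1 0 0

Lights still on: 9

Answer: no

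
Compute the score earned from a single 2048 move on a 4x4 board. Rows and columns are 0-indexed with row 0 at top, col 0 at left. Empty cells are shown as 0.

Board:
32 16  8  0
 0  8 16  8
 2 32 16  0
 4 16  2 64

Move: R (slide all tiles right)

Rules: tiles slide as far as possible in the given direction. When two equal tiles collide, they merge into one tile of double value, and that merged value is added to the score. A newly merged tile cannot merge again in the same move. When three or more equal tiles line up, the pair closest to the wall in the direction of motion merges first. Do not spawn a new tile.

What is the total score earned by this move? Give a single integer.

Answer: 0

Derivation:
Slide right:
row 0: [32, 16, 8, 0] -> [0, 32, 16, 8]  score +0 (running 0)
row 1: [0, 8, 16, 8] -> [0, 8, 16, 8]  score +0 (running 0)
row 2: [2, 32, 16, 0] -> [0, 2, 32, 16]  score +0 (running 0)
row 3: [4, 16, 2, 64] -> [4, 16, 2, 64]  score +0 (running 0)
Board after move:
 0 32 16  8
 0  8 16  8
 0  2 32 16
 4 16  2 64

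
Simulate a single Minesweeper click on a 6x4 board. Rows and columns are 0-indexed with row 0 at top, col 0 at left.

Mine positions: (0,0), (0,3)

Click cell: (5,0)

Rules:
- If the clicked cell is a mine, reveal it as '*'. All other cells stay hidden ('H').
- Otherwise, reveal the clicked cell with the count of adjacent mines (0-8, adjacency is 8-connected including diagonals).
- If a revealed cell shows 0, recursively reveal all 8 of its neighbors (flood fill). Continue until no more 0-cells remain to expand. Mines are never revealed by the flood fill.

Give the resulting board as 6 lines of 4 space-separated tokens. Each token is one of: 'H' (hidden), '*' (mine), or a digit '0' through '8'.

H H H H
1 1 1 1
0 0 0 0
0 0 0 0
0 0 0 0
0 0 0 0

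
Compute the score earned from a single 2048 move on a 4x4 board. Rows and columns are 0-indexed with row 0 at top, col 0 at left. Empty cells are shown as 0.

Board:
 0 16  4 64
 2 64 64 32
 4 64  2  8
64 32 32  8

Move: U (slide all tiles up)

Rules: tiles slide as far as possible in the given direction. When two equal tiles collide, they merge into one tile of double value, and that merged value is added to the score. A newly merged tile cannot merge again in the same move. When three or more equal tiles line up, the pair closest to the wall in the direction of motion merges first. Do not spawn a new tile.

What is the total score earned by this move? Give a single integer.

Answer: 144

Derivation:
Slide up:
col 0: [0, 2, 4, 64] -> [2, 4, 64, 0]  score +0 (running 0)
col 1: [16, 64, 64, 32] -> [16, 128, 32, 0]  score +128 (running 128)
col 2: [4, 64, 2, 32] -> [4, 64, 2, 32]  score +0 (running 128)
col 3: [64, 32, 8, 8] -> [64, 32, 16, 0]  score +16 (running 144)
Board after move:
  2  16   4  64
  4 128  64  32
 64  32   2  16
  0   0  32   0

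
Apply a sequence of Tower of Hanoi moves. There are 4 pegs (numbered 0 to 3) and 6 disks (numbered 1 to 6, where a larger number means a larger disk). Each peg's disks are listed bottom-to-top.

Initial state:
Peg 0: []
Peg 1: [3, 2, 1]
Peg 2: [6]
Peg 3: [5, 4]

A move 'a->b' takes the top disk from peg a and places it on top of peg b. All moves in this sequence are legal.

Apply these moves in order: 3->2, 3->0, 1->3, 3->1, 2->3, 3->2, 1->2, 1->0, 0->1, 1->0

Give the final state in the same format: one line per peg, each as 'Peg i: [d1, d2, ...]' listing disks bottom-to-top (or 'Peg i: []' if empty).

Answer: Peg 0: [5, 2]
Peg 1: [3]
Peg 2: [6, 4, 1]
Peg 3: []

Derivation:
After move 1 (3->2):
Peg 0: []
Peg 1: [3, 2, 1]
Peg 2: [6, 4]
Peg 3: [5]

After move 2 (3->0):
Peg 0: [5]
Peg 1: [3, 2, 1]
Peg 2: [6, 4]
Peg 3: []

After move 3 (1->3):
Peg 0: [5]
Peg 1: [3, 2]
Peg 2: [6, 4]
Peg 3: [1]

After move 4 (3->1):
Peg 0: [5]
Peg 1: [3, 2, 1]
Peg 2: [6, 4]
Peg 3: []

After move 5 (2->3):
Peg 0: [5]
Peg 1: [3, 2, 1]
Peg 2: [6]
Peg 3: [4]

After move 6 (3->2):
Peg 0: [5]
Peg 1: [3, 2, 1]
Peg 2: [6, 4]
Peg 3: []

After move 7 (1->2):
Peg 0: [5]
Peg 1: [3, 2]
Peg 2: [6, 4, 1]
Peg 3: []

After move 8 (1->0):
Peg 0: [5, 2]
Peg 1: [3]
Peg 2: [6, 4, 1]
Peg 3: []

After move 9 (0->1):
Peg 0: [5]
Peg 1: [3, 2]
Peg 2: [6, 4, 1]
Peg 3: []

After move 10 (1->0):
Peg 0: [5, 2]
Peg 1: [3]
Peg 2: [6, 4, 1]
Peg 3: []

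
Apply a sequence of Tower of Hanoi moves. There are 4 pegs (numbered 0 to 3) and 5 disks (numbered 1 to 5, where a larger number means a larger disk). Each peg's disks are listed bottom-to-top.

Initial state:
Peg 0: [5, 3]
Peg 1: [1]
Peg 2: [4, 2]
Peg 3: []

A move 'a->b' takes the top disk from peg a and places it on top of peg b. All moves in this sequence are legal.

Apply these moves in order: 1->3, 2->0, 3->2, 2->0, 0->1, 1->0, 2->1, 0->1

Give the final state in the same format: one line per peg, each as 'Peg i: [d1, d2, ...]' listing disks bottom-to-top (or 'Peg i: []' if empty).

After move 1 (1->3):
Peg 0: [5, 3]
Peg 1: []
Peg 2: [4, 2]
Peg 3: [1]

After move 2 (2->0):
Peg 0: [5, 3, 2]
Peg 1: []
Peg 2: [4]
Peg 3: [1]

After move 3 (3->2):
Peg 0: [5, 3, 2]
Peg 1: []
Peg 2: [4, 1]
Peg 3: []

After move 4 (2->0):
Peg 0: [5, 3, 2, 1]
Peg 1: []
Peg 2: [4]
Peg 3: []

After move 5 (0->1):
Peg 0: [5, 3, 2]
Peg 1: [1]
Peg 2: [4]
Peg 3: []

After move 6 (1->0):
Peg 0: [5, 3, 2, 1]
Peg 1: []
Peg 2: [4]
Peg 3: []

After move 7 (2->1):
Peg 0: [5, 3, 2, 1]
Peg 1: [4]
Peg 2: []
Peg 3: []

After move 8 (0->1):
Peg 0: [5, 3, 2]
Peg 1: [4, 1]
Peg 2: []
Peg 3: []

Answer: Peg 0: [5, 3, 2]
Peg 1: [4, 1]
Peg 2: []
Peg 3: []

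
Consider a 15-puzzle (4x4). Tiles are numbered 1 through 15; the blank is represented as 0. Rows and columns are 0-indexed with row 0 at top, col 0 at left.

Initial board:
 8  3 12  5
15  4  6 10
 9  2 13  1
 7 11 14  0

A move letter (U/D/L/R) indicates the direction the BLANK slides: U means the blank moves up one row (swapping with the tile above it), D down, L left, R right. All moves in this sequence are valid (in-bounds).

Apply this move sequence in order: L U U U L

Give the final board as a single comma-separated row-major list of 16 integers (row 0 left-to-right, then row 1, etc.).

Answer: 8, 0, 3, 5, 15, 4, 12, 10, 9, 2, 6, 1, 7, 11, 13, 14

Derivation:
After move 1 (L):
 8  3 12  5
15  4  6 10
 9  2 13  1
 7 11  0 14

After move 2 (U):
 8  3 12  5
15  4  6 10
 9  2  0  1
 7 11 13 14

After move 3 (U):
 8  3 12  5
15  4  0 10
 9  2  6  1
 7 11 13 14

After move 4 (U):
 8  3  0  5
15  4 12 10
 9  2  6  1
 7 11 13 14

After move 5 (L):
 8  0  3  5
15  4 12 10
 9  2  6  1
 7 11 13 14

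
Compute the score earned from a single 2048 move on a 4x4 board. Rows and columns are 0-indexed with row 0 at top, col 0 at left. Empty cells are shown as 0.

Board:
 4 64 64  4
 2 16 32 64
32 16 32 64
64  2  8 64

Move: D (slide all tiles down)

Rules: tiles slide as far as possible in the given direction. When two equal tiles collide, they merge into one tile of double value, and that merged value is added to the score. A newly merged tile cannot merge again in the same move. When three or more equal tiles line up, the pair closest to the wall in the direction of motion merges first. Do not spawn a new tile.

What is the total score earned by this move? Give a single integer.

Answer: 224

Derivation:
Slide down:
col 0: [4, 2, 32, 64] -> [4, 2, 32, 64]  score +0 (running 0)
col 1: [64, 16, 16, 2] -> [0, 64, 32, 2]  score +32 (running 32)
col 2: [64, 32, 32, 8] -> [0, 64, 64, 8]  score +64 (running 96)
col 3: [4, 64, 64, 64] -> [0, 4, 64, 128]  score +128 (running 224)
Board after move:
  4   0   0   0
  2  64  64   4
 32  32  64  64
 64   2   8 128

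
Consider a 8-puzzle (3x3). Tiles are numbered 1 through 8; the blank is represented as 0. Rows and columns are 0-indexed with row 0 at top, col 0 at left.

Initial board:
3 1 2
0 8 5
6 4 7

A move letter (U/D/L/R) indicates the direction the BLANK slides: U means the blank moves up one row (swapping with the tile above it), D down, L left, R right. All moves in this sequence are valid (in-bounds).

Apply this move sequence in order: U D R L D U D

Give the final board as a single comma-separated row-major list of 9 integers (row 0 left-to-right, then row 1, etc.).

After move 1 (U):
0 1 2
3 8 5
6 4 7

After move 2 (D):
3 1 2
0 8 5
6 4 7

After move 3 (R):
3 1 2
8 0 5
6 4 7

After move 4 (L):
3 1 2
0 8 5
6 4 7

After move 5 (D):
3 1 2
6 8 5
0 4 7

After move 6 (U):
3 1 2
0 8 5
6 4 7

After move 7 (D):
3 1 2
6 8 5
0 4 7

Answer: 3, 1, 2, 6, 8, 5, 0, 4, 7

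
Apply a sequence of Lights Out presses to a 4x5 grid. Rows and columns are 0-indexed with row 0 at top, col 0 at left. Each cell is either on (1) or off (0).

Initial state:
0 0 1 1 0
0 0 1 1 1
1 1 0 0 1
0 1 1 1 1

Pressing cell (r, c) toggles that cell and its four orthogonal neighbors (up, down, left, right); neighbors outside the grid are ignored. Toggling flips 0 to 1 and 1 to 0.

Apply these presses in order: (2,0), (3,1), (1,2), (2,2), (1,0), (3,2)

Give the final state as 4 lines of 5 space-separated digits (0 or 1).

After press 1 at (2,0):
0 0 1 1 0
1 0 1 1 1
0 0 0 0 1
1 1 1 1 1

After press 2 at (3,1):
0 0 1 1 0
1 0 1 1 1
0 1 0 0 1
0 0 0 1 1

After press 3 at (1,2):
0 0 0 1 0
1 1 0 0 1
0 1 1 0 1
0 0 0 1 1

After press 4 at (2,2):
0 0 0 1 0
1 1 1 0 1
0 0 0 1 1
0 0 1 1 1

After press 5 at (1,0):
1 0 0 1 0
0 0 1 0 1
1 0 0 1 1
0 0 1 1 1

After press 6 at (3,2):
1 0 0 1 0
0 0 1 0 1
1 0 1 1 1
0 1 0 0 1

Answer: 1 0 0 1 0
0 0 1 0 1
1 0 1 1 1
0 1 0 0 1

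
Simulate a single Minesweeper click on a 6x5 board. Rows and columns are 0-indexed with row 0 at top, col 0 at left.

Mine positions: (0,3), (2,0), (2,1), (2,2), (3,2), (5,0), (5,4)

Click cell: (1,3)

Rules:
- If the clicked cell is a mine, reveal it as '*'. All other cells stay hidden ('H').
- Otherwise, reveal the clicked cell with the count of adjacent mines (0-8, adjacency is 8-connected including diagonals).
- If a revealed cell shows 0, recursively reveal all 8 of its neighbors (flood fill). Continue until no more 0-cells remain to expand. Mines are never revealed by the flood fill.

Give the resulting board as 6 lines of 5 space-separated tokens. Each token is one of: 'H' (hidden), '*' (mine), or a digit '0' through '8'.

H H H H H
H H H 2 H
H H H H H
H H H H H
H H H H H
H H H H H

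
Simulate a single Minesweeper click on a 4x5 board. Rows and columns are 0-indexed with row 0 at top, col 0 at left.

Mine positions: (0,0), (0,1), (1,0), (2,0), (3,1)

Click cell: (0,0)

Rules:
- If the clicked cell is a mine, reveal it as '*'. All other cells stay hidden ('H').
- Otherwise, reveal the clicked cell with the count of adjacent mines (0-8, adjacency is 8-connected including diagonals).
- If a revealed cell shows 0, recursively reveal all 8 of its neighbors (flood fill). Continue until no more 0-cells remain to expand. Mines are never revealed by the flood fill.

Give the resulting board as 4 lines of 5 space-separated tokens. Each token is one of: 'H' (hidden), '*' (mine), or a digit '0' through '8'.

* H H H H
H H H H H
H H H H H
H H H H H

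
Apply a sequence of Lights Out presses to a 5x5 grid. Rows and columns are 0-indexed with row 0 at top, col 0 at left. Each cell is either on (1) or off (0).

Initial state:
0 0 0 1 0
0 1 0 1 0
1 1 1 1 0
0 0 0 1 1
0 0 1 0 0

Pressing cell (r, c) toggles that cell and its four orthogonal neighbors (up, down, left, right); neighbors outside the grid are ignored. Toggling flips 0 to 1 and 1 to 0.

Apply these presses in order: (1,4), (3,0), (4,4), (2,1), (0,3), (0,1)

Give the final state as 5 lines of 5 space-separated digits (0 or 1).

After press 1 at (1,4):
0 0 0 1 1
0 1 0 0 1
1 1 1 1 1
0 0 0 1 1
0 0 1 0 0

After press 2 at (3,0):
0 0 0 1 1
0 1 0 0 1
0 1 1 1 1
1 1 0 1 1
1 0 1 0 0

After press 3 at (4,4):
0 0 0 1 1
0 1 0 0 1
0 1 1 1 1
1 1 0 1 0
1 0 1 1 1

After press 4 at (2,1):
0 0 0 1 1
0 0 0 0 1
1 0 0 1 1
1 0 0 1 0
1 0 1 1 1

After press 5 at (0,3):
0 0 1 0 0
0 0 0 1 1
1 0 0 1 1
1 0 0 1 0
1 0 1 1 1

After press 6 at (0,1):
1 1 0 0 0
0 1 0 1 1
1 0 0 1 1
1 0 0 1 0
1 0 1 1 1

Answer: 1 1 0 0 0
0 1 0 1 1
1 0 0 1 1
1 0 0 1 0
1 0 1 1 1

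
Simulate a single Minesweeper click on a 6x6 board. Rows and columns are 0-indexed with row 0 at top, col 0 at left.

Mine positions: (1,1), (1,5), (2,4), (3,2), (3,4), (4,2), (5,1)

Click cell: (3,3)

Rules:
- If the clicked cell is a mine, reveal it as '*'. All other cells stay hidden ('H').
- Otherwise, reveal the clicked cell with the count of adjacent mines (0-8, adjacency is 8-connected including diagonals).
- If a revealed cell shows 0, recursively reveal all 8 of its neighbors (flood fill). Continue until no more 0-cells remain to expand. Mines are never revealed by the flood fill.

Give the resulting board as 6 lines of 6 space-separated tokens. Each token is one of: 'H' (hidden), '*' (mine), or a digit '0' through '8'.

H H H H H H
H H H H H H
H H H H H H
H H H 4 H H
H H H H H H
H H H H H H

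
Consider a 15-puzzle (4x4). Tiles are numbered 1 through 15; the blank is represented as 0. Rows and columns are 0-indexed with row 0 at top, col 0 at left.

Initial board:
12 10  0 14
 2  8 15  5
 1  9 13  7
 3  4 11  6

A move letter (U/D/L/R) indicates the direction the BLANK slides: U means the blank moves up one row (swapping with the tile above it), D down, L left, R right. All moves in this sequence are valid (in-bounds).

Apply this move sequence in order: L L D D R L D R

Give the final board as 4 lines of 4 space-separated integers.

After move 1 (L):
12  0 10 14
 2  8 15  5
 1  9 13  7
 3  4 11  6

After move 2 (L):
 0 12 10 14
 2  8 15  5
 1  9 13  7
 3  4 11  6

After move 3 (D):
 2 12 10 14
 0  8 15  5
 1  9 13  7
 3  4 11  6

After move 4 (D):
 2 12 10 14
 1  8 15  5
 0  9 13  7
 3  4 11  6

After move 5 (R):
 2 12 10 14
 1  8 15  5
 9  0 13  7
 3  4 11  6

After move 6 (L):
 2 12 10 14
 1  8 15  5
 0  9 13  7
 3  4 11  6

After move 7 (D):
 2 12 10 14
 1  8 15  5
 3  9 13  7
 0  4 11  6

After move 8 (R):
 2 12 10 14
 1  8 15  5
 3  9 13  7
 4  0 11  6

Answer:  2 12 10 14
 1  8 15  5
 3  9 13  7
 4  0 11  6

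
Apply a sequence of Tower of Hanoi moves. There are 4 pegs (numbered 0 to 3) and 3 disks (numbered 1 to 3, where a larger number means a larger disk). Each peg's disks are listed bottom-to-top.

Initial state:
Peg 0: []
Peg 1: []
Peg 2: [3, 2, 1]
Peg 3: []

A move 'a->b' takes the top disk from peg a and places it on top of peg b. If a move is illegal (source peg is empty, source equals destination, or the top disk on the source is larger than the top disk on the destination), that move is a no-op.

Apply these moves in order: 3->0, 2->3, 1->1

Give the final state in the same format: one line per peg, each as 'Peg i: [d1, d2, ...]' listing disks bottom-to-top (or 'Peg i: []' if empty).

Answer: Peg 0: []
Peg 1: []
Peg 2: [3, 2]
Peg 3: [1]

Derivation:
After move 1 (3->0):
Peg 0: []
Peg 1: []
Peg 2: [3, 2, 1]
Peg 3: []

After move 2 (2->3):
Peg 0: []
Peg 1: []
Peg 2: [3, 2]
Peg 3: [1]

After move 3 (1->1):
Peg 0: []
Peg 1: []
Peg 2: [3, 2]
Peg 3: [1]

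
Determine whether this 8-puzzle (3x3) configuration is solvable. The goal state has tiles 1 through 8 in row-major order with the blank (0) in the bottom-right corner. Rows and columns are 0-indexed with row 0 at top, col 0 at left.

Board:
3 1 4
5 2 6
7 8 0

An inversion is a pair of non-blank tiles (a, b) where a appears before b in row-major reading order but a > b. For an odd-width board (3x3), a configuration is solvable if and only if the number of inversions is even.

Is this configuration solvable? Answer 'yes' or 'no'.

Inversions (pairs i<j in row-major order where tile[i] > tile[j] > 0): 4
4 is even, so the puzzle is solvable.

Answer: yes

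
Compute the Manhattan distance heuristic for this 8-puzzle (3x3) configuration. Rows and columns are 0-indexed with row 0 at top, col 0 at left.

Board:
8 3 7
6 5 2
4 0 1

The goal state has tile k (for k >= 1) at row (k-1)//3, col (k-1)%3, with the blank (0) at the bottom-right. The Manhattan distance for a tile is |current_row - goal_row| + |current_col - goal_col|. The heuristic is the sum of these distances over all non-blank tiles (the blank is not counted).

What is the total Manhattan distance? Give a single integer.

Answer: 17

Derivation:
Tile 8: at (0,0), goal (2,1), distance |0-2|+|0-1| = 3
Tile 3: at (0,1), goal (0,2), distance |0-0|+|1-2| = 1
Tile 7: at (0,2), goal (2,0), distance |0-2|+|2-0| = 4
Tile 6: at (1,0), goal (1,2), distance |1-1|+|0-2| = 2
Tile 5: at (1,1), goal (1,1), distance |1-1|+|1-1| = 0
Tile 2: at (1,2), goal (0,1), distance |1-0|+|2-1| = 2
Tile 4: at (2,0), goal (1,0), distance |2-1|+|0-0| = 1
Tile 1: at (2,2), goal (0,0), distance |2-0|+|2-0| = 4
Sum: 3 + 1 + 4 + 2 + 0 + 2 + 1 + 4 = 17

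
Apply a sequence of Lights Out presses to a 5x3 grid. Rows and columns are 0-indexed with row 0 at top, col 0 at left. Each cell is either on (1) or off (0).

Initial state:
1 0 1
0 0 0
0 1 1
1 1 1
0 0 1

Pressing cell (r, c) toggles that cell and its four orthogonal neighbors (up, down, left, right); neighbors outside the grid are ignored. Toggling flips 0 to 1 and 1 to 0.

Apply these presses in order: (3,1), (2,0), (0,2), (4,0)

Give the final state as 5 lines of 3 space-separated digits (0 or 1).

After press 1 at (3,1):
1 0 1
0 0 0
0 0 1
0 0 0
0 1 1

After press 2 at (2,0):
1 0 1
1 0 0
1 1 1
1 0 0
0 1 1

After press 3 at (0,2):
1 1 0
1 0 1
1 1 1
1 0 0
0 1 1

After press 4 at (4,0):
1 1 0
1 0 1
1 1 1
0 0 0
1 0 1

Answer: 1 1 0
1 0 1
1 1 1
0 0 0
1 0 1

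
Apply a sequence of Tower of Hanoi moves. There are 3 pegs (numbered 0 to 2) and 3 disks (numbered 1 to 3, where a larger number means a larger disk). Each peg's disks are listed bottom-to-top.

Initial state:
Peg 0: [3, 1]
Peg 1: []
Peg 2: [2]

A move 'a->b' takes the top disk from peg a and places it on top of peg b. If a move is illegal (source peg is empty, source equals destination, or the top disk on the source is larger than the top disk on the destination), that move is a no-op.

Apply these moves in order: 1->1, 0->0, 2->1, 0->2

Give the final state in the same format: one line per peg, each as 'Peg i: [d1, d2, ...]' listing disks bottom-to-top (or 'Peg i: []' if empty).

Answer: Peg 0: [3]
Peg 1: [2]
Peg 2: [1]

Derivation:
After move 1 (1->1):
Peg 0: [3, 1]
Peg 1: []
Peg 2: [2]

After move 2 (0->0):
Peg 0: [3, 1]
Peg 1: []
Peg 2: [2]

After move 3 (2->1):
Peg 0: [3, 1]
Peg 1: [2]
Peg 2: []

After move 4 (0->2):
Peg 0: [3]
Peg 1: [2]
Peg 2: [1]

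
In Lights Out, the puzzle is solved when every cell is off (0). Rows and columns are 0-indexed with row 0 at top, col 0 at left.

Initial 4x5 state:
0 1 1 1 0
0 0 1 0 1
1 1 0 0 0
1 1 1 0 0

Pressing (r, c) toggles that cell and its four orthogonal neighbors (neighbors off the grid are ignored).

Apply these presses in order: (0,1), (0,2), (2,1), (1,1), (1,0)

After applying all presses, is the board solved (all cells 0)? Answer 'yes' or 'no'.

Answer: no

Derivation:
After press 1 at (0,1):
1 0 0 1 0
0 1 1 0 1
1 1 0 0 0
1 1 1 0 0

After press 2 at (0,2):
1 1 1 0 0
0 1 0 0 1
1 1 0 0 0
1 1 1 0 0

After press 3 at (2,1):
1 1 1 0 0
0 0 0 0 1
0 0 1 0 0
1 0 1 0 0

After press 4 at (1,1):
1 0 1 0 0
1 1 1 0 1
0 1 1 0 0
1 0 1 0 0

After press 5 at (1,0):
0 0 1 0 0
0 0 1 0 1
1 1 1 0 0
1 0 1 0 0

Lights still on: 8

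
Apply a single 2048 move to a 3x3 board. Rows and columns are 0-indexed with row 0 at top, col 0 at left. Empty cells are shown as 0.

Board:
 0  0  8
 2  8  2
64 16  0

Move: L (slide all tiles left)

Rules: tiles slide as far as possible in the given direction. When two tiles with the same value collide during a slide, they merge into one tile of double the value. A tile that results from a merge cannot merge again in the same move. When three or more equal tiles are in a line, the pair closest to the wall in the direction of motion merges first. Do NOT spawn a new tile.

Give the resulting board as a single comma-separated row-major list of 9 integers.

Answer: 8, 0, 0, 2, 8, 2, 64, 16, 0

Derivation:
Slide left:
row 0: [0, 0, 8] -> [8, 0, 0]
row 1: [2, 8, 2] -> [2, 8, 2]
row 2: [64, 16, 0] -> [64, 16, 0]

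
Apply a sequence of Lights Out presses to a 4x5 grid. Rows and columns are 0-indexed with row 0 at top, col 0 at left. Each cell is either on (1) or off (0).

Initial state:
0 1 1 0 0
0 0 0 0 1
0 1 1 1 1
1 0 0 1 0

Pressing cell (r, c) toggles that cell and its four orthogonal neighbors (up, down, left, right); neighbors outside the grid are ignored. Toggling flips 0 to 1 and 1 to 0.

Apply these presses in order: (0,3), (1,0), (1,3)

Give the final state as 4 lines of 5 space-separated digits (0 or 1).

Answer: 1 1 0 0 1
1 1 1 0 0
1 1 1 0 1
1 0 0 1 0

Derivation:
After press 1 at (0,3):
0 1 0 1 1
0 0 0 1 1
0 1 1 1 1
1 0 0 1 0

After press 2 at (1,0):
1 1 0 1 1
1 1 0 1 1
1 1 1 1 1
1 0 0 1 0

After press 3 at (1,3):
1 1 0 0 1
1 1 1 0 0
1 1 1 0 1
1 0 0 1 0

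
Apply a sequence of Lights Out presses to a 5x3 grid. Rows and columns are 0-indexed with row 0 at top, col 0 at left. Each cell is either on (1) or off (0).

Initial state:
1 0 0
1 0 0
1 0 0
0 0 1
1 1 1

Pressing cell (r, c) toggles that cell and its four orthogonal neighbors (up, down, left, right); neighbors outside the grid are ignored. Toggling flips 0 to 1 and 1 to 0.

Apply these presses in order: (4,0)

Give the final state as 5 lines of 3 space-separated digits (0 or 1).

Answer: 1 0 0
1 0 0
1 0 0
1 0 1
0 0 1

Derivation:
After press 1 at (4,0):
1 0 0
1 0 0
1 0 0
1 0 1
0 0 1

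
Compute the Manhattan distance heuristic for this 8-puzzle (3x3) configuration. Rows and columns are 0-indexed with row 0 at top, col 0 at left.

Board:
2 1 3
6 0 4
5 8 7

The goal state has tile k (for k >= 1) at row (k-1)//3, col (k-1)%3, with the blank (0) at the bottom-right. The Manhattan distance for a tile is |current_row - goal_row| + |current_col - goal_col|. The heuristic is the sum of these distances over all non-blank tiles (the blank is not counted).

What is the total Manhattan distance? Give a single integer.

Answer: 10

Derivation:
Tile 2: at (0,0), goal (0,1), distance |0-0|+|0-1| = 1
Tile 1: at (0,1), goal (0,0), distance |0-0|+|1-0| = 1
Tile 3: at (0,2), goal (0,2), distance |0-0|+|2-2| = 0
Tile 6: at (1,0), goal (1,2), distance |1-1|+|0-2| = 2
Tile 4: at (1,2), goal (1,0), distance |1-1|+|2-0| = 2
Tile 5: at (2,0), goal (1,1), distance |2-1|+|0-1| = 2
Tile 8: at (2,1), goal (2,1), distance |2-2|+|1-1| = 0
Tile 7: at (2,2), goal (2,0), distance |2-2|+|2-0| = 2
Sum: 1 + 1 + 0 + 2 + 2 + 2 + 0 + 2 = 10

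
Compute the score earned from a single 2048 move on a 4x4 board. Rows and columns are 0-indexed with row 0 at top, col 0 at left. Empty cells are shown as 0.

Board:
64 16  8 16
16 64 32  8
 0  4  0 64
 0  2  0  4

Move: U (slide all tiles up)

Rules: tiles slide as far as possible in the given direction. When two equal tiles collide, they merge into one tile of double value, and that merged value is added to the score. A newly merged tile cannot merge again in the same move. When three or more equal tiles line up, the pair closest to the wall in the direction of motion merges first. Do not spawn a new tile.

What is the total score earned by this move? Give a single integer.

Slide up:
col 0: [64, 16, 0, 0] -> [64, 16, 0, 0]  score +0 (running 0)
col 1: [16, 64, 4, 2] -> [16, 64, 4, 2]  score +0 (running 0)
col 2: [8, 32, 0, 0] -> [8, 32, 0, 0]  score +0 (running 0)
col 3: [16, 8, 64, 4] -> [16, 8, 64, 4]  score +0 (running 0)
Board after move:
64 16  8 16
16 64 32  8
 0  4  0 64
 0  2  0  4

Answer: 0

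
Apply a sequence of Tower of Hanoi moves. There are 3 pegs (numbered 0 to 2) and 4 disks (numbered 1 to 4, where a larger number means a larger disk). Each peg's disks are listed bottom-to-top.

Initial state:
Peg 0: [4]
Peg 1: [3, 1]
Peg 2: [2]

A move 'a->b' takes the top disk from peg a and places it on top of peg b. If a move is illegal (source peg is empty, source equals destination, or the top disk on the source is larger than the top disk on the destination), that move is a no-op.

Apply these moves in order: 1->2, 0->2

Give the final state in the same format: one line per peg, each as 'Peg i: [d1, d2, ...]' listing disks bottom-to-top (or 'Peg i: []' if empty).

After move 1 (1->2):
Peg 0: [4]
Peg 1: [3]
Peg 2: [2, 1]

After move 2 (0->2):
Peg 0: [4]
Peg 1: [3]
Peg 2: [2, 1]

Answer: Peg 0: [4]
Peg 1: [3]
Peg 2: [2, 1]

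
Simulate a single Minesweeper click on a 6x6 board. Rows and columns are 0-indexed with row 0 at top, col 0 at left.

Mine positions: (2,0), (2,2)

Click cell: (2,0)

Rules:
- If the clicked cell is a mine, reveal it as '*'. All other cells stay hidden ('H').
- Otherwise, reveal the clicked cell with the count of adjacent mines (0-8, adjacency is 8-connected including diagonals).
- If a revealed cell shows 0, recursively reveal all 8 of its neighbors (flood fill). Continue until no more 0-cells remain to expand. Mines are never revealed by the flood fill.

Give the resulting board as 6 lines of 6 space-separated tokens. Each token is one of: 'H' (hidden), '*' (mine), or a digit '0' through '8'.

H H H H H H
H H H H H H
* H H H H H
H H H H H H
H H H H H H
H H H H H H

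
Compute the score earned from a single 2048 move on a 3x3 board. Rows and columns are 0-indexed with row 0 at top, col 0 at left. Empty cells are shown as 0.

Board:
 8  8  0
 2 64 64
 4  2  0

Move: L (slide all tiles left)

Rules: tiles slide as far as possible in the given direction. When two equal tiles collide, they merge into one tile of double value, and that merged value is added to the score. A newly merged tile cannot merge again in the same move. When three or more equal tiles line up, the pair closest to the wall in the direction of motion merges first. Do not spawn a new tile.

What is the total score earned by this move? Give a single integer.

Answer: 144

Derivation:
Slide left:
row 0: [8, 8, 0] -> [16, 0, 0]  score +16 (running 16)
row 1: [2, 64, 64] -> [2, 128, 0]  score +128 (running 144)
row 2: [4, 2, 0] -> [4, 2, 0]  score +0 (running 144)
Board after move:
 16   0   0
  2 128   0
  4   2   0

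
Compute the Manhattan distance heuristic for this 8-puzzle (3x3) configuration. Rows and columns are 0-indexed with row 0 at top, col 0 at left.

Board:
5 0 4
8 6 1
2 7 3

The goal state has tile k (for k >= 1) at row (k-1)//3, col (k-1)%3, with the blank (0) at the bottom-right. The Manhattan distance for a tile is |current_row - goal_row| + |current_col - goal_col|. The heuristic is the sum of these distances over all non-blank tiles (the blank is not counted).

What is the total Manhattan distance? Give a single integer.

Answer: 17

Derivation:
Tile 5: (0,0)->(1,1) = 2
Tile 4: (0,2)->(1,0) = 3
Tile 8: (1,0)->(2,1) = 2
Tile 6: (1,1)->(1,2) = 1
Tile 1: (1,2)->(0,0) = 3
Tile 2: (2,0)->(0,1) = 3
Tile 7: (2,1)->(2,0) = 1
Tile 3: (2,2)->(0,2) = 2
Sum: 2 + 3 + 2 + 1 + 3 + 3 + 1 + 2 = 17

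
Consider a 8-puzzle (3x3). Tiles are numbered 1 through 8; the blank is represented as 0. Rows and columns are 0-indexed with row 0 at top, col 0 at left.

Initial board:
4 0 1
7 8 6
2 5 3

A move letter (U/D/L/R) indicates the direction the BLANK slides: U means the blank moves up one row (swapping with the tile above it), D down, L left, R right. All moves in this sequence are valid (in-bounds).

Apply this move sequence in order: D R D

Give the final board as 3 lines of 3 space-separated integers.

After move 1 (D):
4 8 1
7 0 6
2 5 3

After move 2 (R):
4 8 1
7 6 0
2 5 3

After move 3 (D):
4 8 1
7 6 3
2 5 0

Answer: 4 8 1
7 6 3
2 5 0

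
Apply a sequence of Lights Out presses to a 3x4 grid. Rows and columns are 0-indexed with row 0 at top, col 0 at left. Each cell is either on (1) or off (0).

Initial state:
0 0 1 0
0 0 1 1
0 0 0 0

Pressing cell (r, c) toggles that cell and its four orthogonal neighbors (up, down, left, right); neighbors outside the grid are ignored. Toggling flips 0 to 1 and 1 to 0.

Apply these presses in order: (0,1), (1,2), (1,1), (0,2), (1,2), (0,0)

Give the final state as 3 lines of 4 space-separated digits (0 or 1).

Answer: 0 0 1 1
0 0 1 1
0 1 0 0

Derivation:
After press 1 at (0,1):
1 1 0 0
0 1 1 1
0 0 0 0

After press 2 at (1,2):
1 1 1 0
0 0 0 0
0 0 1 0

After press 3 at (1,1):
1 0 1 0
1 1 1 0
0 1 1 0

After press 4 at (0,2):
1 1 0 1
1 1 0 0
0 1 1 0

After press 5 at (1,2):
1 1 1 1
1 0 1 1
0 1 0 0

After press 6 at (0,0):
0 0 1 1
0 0 1 1
0 1 0 0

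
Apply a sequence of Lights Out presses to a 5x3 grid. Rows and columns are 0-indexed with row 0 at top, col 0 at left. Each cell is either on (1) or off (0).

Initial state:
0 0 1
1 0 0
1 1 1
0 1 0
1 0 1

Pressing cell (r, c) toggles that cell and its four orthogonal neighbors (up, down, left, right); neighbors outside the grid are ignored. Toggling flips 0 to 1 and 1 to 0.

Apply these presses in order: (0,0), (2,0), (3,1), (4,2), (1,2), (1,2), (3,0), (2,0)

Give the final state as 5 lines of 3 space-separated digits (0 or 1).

After press 1 at (0,0):
1 1 1
0 0 0
1 1 1
0 1 0
1 0 1

After press 2 at (2,0):
1 1 1
1 0 0
0 0 1
1 1 0
1 0 1

After press 3 at (3,1):
1 1 1
1 0 0
0 1 1
0 0 1
1 1 1

After press 4 at (4,2):
1 1 1
1 0 0
0 1 1
0 0 0
1 0 0

After press 5 at (1,2):
1 1 0
1 1 1
0 1 0
0 0 0
1 0 0

After press 6 at (1,2):
1 1 1
1 0 0
0 1 1
0 0 0
1 0 0

After press 7 at (3,0):
1 1 1
1 0 0
1 1 1
1 1 0
0 0 0

After press 8 at (2,0):
1 1 1
0 0 0
0 0 1
0 1 0
0 0 0

Answer: 1 1 1
0 0 0
0 0 1
0 1 0
0 0 0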